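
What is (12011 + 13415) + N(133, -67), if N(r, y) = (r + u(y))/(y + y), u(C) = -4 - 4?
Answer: 3406959/134 ≈ 25425.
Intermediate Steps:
u(C) = -8
N(r, y) = (-8 + r)/(2*y) (N(r, y) = (r - 8)/(y + y) = (-8 + r)/((2*y)) = (-8 + r)*(1/(2*y)) = (-8 + r)/(2*y))
(12011 + 13415) + N(133, -67) = (12011 + 13415) + (1/2)*(-8 + 133)/(-67) = 25426 + (1/2)*(-1/67)*125 = 25426 - 125/134 = 3406959/134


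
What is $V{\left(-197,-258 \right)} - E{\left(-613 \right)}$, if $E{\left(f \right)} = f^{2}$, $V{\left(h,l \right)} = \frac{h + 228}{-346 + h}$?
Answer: $- \frac{204042598}{543} \approx -3.7577 \cdot 10^{5}$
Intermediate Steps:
$V{\left(h,l \right)} = \frac{228 + h}{-346 + h}$
$V{\left(-197,-258 \right)} - E{\left(-613 \right)} = \frac{228 - 197}{-346 - 197} - \left(-613\right)^{2} = \frac{1}{-543} \cdot 31 - 375769 = \left(- \frac{1}{543}\right) 31 - 375769 = - \frac{31}{543} - 375769 = - \frac{204042598}{543}$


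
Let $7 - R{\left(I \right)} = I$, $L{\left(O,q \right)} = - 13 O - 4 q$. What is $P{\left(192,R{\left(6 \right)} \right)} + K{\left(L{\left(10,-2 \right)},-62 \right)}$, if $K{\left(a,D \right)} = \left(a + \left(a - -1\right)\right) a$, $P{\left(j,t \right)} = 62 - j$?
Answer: $29516$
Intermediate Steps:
$R{\left(I \right)} = 7 - I$
$K{\left(a,D \right)} = a \left(1 + 2 a\right)$ ($K{\left(a,D \right)} = \left(a + \left(a + 1\right)\right) a = \left(a + \left(1 + a\right)\right) a = \left(1 + 2 a\right) a = a \left(1 + 2 a\right)$)
$P{\left(192,R{\left(6 \right)} \right)} + K{\left(L{\left(10,-2 \right)},-62 \right)} = \left(62 - 192\right) + \left(\left(-13\right) 10 - -8\right) \left(1 + 2 \left(\left(-13\right) 10 - -8\right)\right) = \left(62 - 192\right) + \left(-130 + 8\right) \left(1 + 2 \left(-130 + 8\right)\right) = -130 - 122 \left(1 + 2 \left(-122\right)\right) = -130 - 122 \left(1 - 244\right) = -130 - -29646 = -130 + 29646 = 29516$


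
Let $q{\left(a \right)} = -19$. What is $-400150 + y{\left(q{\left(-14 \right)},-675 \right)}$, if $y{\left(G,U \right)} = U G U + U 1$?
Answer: $-9057700$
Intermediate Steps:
$y{\left(G,U \right)} = U + G U^{2}$ ($y{\left(G,U \right)} = G U U + U = G U^{2} + U = U + G U^{2}$)
$-400150 + y{\left(q{\left(-14 \right)},-675 \right)} = -400150 - 675 \left(1 - -12825\right) = -400150 - 675 \left(1 + 12825\right) = -400150 - 8657550 = -9057700$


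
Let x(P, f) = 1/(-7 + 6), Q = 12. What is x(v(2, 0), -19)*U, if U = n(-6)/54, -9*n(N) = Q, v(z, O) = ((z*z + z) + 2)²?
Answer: 2/81 ≈ 0.024691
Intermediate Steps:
v(z, O) = (2 + z + z²)² (v(z, O) = ((z² + z) + 2)² = ((z + z²) + 2)² = (2 + z + z²)²)
x(P, f) = -1 (x(P, f) = 1/(-1) = -1)
n(N) = -4/3 (n(N) = -⅑*12 = -4/3)
U = -2/81 (U = -4/3/54 = -4/3*1/54 = -2/81 ≈ -0.024691)
x(v(2, 0), -19)*U = -1*(-2/81) = 2/81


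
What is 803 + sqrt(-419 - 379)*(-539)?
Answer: 803 - 539*I*sqrt(798) ≈ 803.0 - 15226.0*I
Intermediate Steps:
803 + sqrt(-419 - 379)*(-539) = 803 + sqrt(-798)*(-539) = 803 + (I*sqrt(798))*(-539) = 803 - 539*I*sqrt(798)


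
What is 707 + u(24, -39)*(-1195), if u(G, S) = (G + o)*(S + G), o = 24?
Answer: 861107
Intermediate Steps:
u(G, S) = (24 + G)*(G + S) (u(G, S) = (G + 24)*(S + G) = (24 + G)*(G + S))
707 + u(24, -39)*(-1195) = 707 + (24² + 24*24 + 24*(-39) + 24*(-39))*(-1195) = 707 + (576 + 576 - 936 - 936)*(-1195) = 707 - 720*(-1195) = 707 + 860400 = 861107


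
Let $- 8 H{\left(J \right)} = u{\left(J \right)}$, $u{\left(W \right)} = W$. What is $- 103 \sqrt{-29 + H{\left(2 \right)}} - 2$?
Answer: $-2 - \frac{309 i \sqrt{13}}{2} \approx -2.0 - 557.06 i$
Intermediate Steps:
$H{\left(J \right)} = - \frac{J}{8}$
$- 103 \sqrt{-29 + H{\left(2 \right)}} - 2 = - 103 \sqrt{-29 - \frac{1}{4}} - 2 = - 103 \sqrt{- \frac{117}{4}} - 2 = - 103 \frac{3 i \sqrt{13}}{2} - 2 = - \frac{309 i \sqrt{13}}{2} - 2 = -2 - \frac{309 i \sqrt{13}}{2}$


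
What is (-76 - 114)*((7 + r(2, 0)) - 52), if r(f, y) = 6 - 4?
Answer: 8170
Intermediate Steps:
r(f, y) = 2
(-76 - 114)*((7 + r(2, 0)) - 52) = (-76 - 114)*((7 + 2) - 52) = -190*(9 - 52) = -190*(-43) = 8170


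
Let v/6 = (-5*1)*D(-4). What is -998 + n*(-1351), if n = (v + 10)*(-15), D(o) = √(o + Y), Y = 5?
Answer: -406298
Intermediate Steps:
D(o) = √(5 + o) (D(o) = √(o + 5) = √(5 + o))
v = -30 (v = 6*((-5*1)*√(5 - 4)) = 6*(-5*√1) = 6*(-5*1) = 6*(-5) = -30)
n = 300 (n = (-30 + 10)*(-15) = -20*(-15) = 300)
-998 + n*(-1351) = -998 + 300*(-1351) = -998 - 405300 = -406298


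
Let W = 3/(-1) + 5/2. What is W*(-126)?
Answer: 63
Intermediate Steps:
W = -½ (W = 3*(-1) + 5*(½) = -3 + 5/2 = -½ ≈ -0.50000)
W*(-126) = -½*(-126) = 63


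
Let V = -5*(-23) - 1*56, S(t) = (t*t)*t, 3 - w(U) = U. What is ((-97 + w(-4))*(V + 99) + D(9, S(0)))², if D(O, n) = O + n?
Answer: 201952521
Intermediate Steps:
w(U) = 3 - U
S(t) = t³ (S(t) = t²*t = t³)
V = 59 (V = 115 - 56 = 59)
((-97 + w(-4))*(V + 99) + D(9, S(0)))² = ((-97 + (3 - 1*(-4)))*(59 + 99) + (9 + 0³))² = ((-97 + (3 + 4))*158 + (9 + 0))² = ((-97 + 7)*158 + 9)² = (-90*158 + 9)² = (-14220 + 9)² = (-14211)² = 201952521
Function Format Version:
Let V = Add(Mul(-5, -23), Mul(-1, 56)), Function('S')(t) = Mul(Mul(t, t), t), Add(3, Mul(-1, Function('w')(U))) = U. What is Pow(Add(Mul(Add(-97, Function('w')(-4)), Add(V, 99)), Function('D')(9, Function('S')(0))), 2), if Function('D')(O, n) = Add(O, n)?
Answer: 201952521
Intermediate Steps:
Function('w')(U) = Add(3, Mul(-1, U))
Function('S')(t) = Pow(t, 3) (Function('S')(t) = Mul(Pow(t, 2), t) = Pow(t, 3))
V = 59 (V = Add(115, -56) = 59)
Pow(Add(Mul(Add(-97, Function('w')(-4)), Add(V, 99)), Function('D')(9, Function('S')(0))), 2) = Pow(Add(Mul(Add(-97, Add(3, Mul(-1, -4))), Add(59, 99)), Add(9, Pow(0, 3))), 2) = Pow(Add(Mul(Add(-97, Add(3, 4)), 158), Add(9, 0)), 2) = Pow(Add(Mul(Add(-97, 7), 158), 9), 2) = Pow(Add(Mul(-90, 158), 9), 2) = Pow(Add(-14220, 9), 2) = Pow(-14211, 2) = 201952521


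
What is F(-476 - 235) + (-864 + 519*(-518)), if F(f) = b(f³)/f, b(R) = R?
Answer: 235815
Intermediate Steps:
F(f) = f² (F(f) = f³/f = f²)
F(-476 - 235) + (-864 + 519*(-518)) = (-476 - 235)² + (-864 + 519*(-518)) = (-711)² + (-864 - 268842) = 505521 - 269706 = 235815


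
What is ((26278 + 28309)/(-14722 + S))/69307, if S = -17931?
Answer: -54587/2263081471 ≈ -2.4121e-5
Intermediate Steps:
((26278 + 28309)/(-14722 + S))/69307 = ((26278 + 28309)/(-14722 - 17931))/69307 = (54587/(-32653))*(1/69307) = (54587*(-1/32653))*(1/69307) = -54587/32653*1/69307 = -54587/2263081471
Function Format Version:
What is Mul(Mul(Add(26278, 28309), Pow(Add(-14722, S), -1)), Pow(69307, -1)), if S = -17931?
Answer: Rational(-54587, 2263081471) ≈ -2.4121e-5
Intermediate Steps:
Mul(Mul(Add(26278, 28309), Pow(Add(-14722, S), -1)), Pow(69307, -1)) = Mul(Mul(Add(26278, 28309), Pow(Add(-14722, -17931), -1)), Pow(69307, -1)) = Mul(Mul(54587, Pow(-32653, -1)), Rational(1, 69307)) = Mul(Mul(54587, Rational(-1, 32653)), Rational(1, 69307)) = Mul(Rational(-54587, 32653), Rational(1, 69307)) = Rational(-54587, 2263081471)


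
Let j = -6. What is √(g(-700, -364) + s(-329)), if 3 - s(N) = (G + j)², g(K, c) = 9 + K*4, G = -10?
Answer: 2*I*√761 ≈ 55.172*I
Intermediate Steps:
g(K, c) = 9 + 4*K
s(N) = -253 (s(N) = 3 - (-10 - 6)² = 3 - 1*(-16)² = 3 - 1*256 = 3 - 256 = -253)
√(g(-700, -364) + s(-329)) = √((9 + 4*(-700)) - 253) = √((9 - 2800) - 253) = √(-2791 - 253) = √(-3044) = 2*I*√761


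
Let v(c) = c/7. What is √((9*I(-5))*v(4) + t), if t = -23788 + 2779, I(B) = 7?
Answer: I*√20973 ≈ 144.82*I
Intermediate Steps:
v(c) = c/7 (v(c) = c*(⅐) = c/7)
t = -21009
√((9*I(-5))*v(4) + t) = √((9*7)*((⅐)*4) - 21009) = √(63*(4/7) - 21009) = √(36 - 21009) = √(-20973) = I*√20973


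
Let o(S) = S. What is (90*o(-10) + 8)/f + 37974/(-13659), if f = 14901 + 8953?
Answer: -153002604/54303631 ≈ -2.8175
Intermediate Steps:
f = 23854
(90*o(-10) + 8)/f + 37974/(-13659) = (90*(-10) + 8)/23854 + 37974/(-13659) = (-900 + 8)*(1/23854) + 37974*(-1/13659) = -892*1/23854 - 12658/4553 = -446/11927 - 12658/4553 = -153002604/54303631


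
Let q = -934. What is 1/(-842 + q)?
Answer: -1/1776 ≈ -0.00056306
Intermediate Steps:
1/(-842 + q) = 1/(-842 - 934) = 1/(-1776) = -1/1776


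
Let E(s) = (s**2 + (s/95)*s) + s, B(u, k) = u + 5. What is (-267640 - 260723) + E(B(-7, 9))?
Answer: -50194291/95 ≈ -5.2836e+5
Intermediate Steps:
B(u, k) = 5 + u
E(s) = s + 96*s**2/95 (E(s) = (s**2 + (s*(1/95))*s) + s = (s**2 + (s/95)*s) + s = (s**2 + s**2/95) + s = 96*s**2/95 + s = s + 96*s**2/95)
(-267640 - 260723) + E(B(-7, 9)) = (-267640 - 260723) + (5 - 7)*(95 + 96*(5 - 7))/95 = -528363 + (1/95)*(-2)*(95 + 96*(-2)) = -528363 + (1/95)*(-2)*(95 - 192) = -528363 + (1/95)*(-2)*(-97) = -528363 + 194/95 = -50194291/95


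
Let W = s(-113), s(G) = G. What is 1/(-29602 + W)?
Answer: -1/29715 ≈ -3.3653e-5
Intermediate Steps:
W = -113
1/(-29602 + W) = 1/(-29602 - 113) = 1/(-29715) = -1/29715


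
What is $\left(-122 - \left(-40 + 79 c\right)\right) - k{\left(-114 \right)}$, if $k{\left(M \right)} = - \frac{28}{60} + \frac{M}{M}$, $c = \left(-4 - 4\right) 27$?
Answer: $\frac{254722}{15} \approx 16981.0$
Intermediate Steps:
$c = -216$ ($c = \left(-8\right) 27 = -216$)
$k{\left(M \right)} = \frac{8}{15}$ ($k{\left(M \right)} = \left(-28\right) \frac{1}{60} + 1 = - \frac{7}{15} + 1 = \frac{8}{15}$)
$\left(-122 - \left(-40 + 79 c\right)\right) - k{\left(-114 \right)} = \left(-122 + \left(\left(-79\right) \left(-216\right) + 40\right)\right) - \frac{8}{15} = \left(-122 + \left(17064 + 40\right)\right) - \frac{8}{15} = \left(-122 + 17104\right) - \frac{8}{15} = 16982 - \frac{8}{15} = \frac{254722}{15}$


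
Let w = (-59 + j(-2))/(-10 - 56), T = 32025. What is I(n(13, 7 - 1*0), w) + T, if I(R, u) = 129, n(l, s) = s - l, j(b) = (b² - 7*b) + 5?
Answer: 32154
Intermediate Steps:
j(b) = 5 + b² - 7*b
w = 6/11 (w = (-59 + (5 + (-2)² - 7*(-2)))/(-10 - 56) = (-59 + (5 + 4 + 14))/(-66) = (-59 + 23)*(-1/66) = -36*(-1/66) = 6/11 ≈ 0.54545)
I(n(13, 7 - 1*0), w) + T = 129 + 32025 = 32154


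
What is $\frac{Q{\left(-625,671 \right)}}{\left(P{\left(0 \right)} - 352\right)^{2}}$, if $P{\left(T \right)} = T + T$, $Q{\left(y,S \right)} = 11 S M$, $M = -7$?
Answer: $- \frac{427}{1024} \approx -0.41699$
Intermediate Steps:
$Q{\left(y,S \right)} = - 77 S$ ($Q{\left(y,S \right)} = 11 S \left(-7\right) = - 77 S$)
$P{\left(T \right)} = 2 T$
$\frac{Q{\left(-625,671 \right)}}{\left(P{\left(0 \right)} - 352\right)^{2}} = \frac{\left(-77\right) 671}{\left(2 \cdot 0 - 352\right)^{2}} = - \frac{51667}{\left(0 - 352\right)^{2}} = - \frac{51667}{\left(-352\right)^{2}} = - \frac{51667}{123904} = \left(-51667\right) \frac{1}{123904} = - \frac{427}{1024}$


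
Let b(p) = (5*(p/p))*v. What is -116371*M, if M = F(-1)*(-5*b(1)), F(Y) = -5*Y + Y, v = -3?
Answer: -34911300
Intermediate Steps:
F(Y) = -4*Y
b(p) = -15 (b(p) = (5*(p/p))*(-3) = (5*1)*(-3) = 5*(-3) = -15)
M = 300 (M = (-4*(-1))*(-5*(-15)) = 4*75 = 300)
-116371*M = -116371*300 = -34911300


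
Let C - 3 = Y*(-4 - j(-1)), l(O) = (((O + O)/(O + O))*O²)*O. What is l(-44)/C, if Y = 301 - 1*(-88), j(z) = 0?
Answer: 85184/1553 ≈ 54.851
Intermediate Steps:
l(O) = O³ (l(O) = (((2*O)/((2*O)))*O²)*O = (((2*O)*(1/(2*O)))*O²)*O = (1*O²)*O = O²*O = O³)
Y = 389 (Y = 301 + 88 = 389)
C = -1553 (C = 3 + 389*(-4 - 1*0) = 3 + 389*(-4 + 0) = 3 + 389*(-4) = 3 - 1556 = -1553)
l(-44)/C = (-44)³/(-1553) = -85184*(-1/1553) = 85184/1553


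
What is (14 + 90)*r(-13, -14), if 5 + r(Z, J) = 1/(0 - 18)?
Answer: -4732/9 ≈ -525.78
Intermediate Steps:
r(Z, J) = -91/18 (r(Z, J) = -5 + 1/(0 - 18) = -5 + 1/(-18) = -5 - 1/18 = -91/18)
(14 + 90)*r(-13, -14) = (14 + 90)*(-91/18) = 104*(-91/18) = -4732/9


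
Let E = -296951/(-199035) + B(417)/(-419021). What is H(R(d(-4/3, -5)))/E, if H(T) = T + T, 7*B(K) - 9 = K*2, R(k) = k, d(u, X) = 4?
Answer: 1167597826290/217708287073 ≈ 5.3631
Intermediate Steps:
B(K) = 9/7 + 2*K/7 (B(K) = 9/7 + (K*2)/7 = 9/7 + (2*K)/7 = 9/7 + 2*K/7)
H(T) = 2*T
E = 870833148292/583798913145 (E = -296951/(-199035) + (9/7 + (2/7)*417)/(-419021) = -296951*(-1/199035) + (9/7 + 834/7)*(-1/419021) = 296951/199035 + (843/7)*(-1/419021) = 296951/199035 - 843/2933147 = 870833148292/583798913145 ≈ 1.4917)
H(R(d(-4/3, -5)))/E = (2*4)/(870833148292/583798913145) = 8*(583798913145/870833148292) = 1167597826290/217708287073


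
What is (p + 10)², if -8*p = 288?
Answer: 676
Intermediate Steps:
p = -36 (p = -⅛*288 = -36)
(p + 10)² = (-36 + 10)² = (-26)² = 676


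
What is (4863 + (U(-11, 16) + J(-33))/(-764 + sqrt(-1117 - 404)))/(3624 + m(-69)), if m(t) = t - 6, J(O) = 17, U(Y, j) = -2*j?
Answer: 948640577/692311711 + 15*I/53254747 ≈ 1.3703 + 2.8167e-7*I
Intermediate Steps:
m(t) = -6 + t
(4863 + (U(-11, 16) + J(-33))/(-764 + sqrt(-1117 - 404)))/(3624 + m(-69)) = (4863 + (-2*16 + 17)/(-764 + sqrt(-1117 - 404)))/(3624 + (-6 - 69)) = (4863 + (-32 + 17)/(-764 + sqrt(-1521)))/(3624 - 75) = (4863 - 15*(-764 - 39*I)/585217)/3549 = (4863 - 15*(-764 - 39*I)/585217)*(1/3549) = 1621/1183 - 5*(-764 - 39*I)/692311711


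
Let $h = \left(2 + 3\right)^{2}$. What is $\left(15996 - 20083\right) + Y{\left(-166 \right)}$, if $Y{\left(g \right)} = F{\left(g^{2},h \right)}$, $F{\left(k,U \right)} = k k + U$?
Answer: $759329074$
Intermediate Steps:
$h = 25$ ($h = 5^{2} = 25$)
$F{\left(k,U \right)} = U + k^{2}$ ($F{\left(k,U \right)} = k^{2} + U = U + k^{2}$)
$Y{\left(g \right)} = 25 + g^{4}$ ($Y{\left(g \right)} = 25 + \left(g^{2}\right)^{2} = 25 + g^{4}$)
$\left(15996 - 20083\right) + Y{\left(-166 \right)} = \left(15996 - 20083\right) + \left(25 + \left(-166\right)^{4}\right) = -4087 + \left(25 + 759333136\right) = -4087 + 759333161 = 759329074$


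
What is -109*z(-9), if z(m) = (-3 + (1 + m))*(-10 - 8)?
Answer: -21582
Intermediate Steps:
z(m) = 36 - 18*m (z(m) = (-2 + m)*(-18) = 36 - 18*m)
-109*z(-9) = -109*(36 - 18*(-9)) = -109*(36 + 162) = -109*198 = -21582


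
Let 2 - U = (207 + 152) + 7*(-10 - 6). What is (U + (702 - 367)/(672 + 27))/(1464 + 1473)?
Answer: -170920/2052963 ≈ -0.083255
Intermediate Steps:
U = -245 (U = 2 - ((207 + 152) + 7*(-10 - 6)) = 2 - (359 + 7*(-16)) = 2 - (359 - 112) = 2 - 1*247 = 2 - 247 = -245)
(U + (702 - 367)/(672 + 27))/(1464 + 1473) = (-245 + (702 - 367)/(672 + 27))/(1464 + 1473) = (-245 + 335/699)/2937 = (-245 + 335*(1/699))*(1/2937) = (-245 + 335/699)*(1/2937) = -170920/699*1/2937 = -170920/2052963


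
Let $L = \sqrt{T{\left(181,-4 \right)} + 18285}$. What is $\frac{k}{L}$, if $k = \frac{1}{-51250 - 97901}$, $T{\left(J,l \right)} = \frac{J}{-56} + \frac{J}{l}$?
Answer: $- \frac{2 \sqrt{14297430}}{152319712995} \approx -4.9648 \cdot 10^{-8}$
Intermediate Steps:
$T{\left(J,l \right)} = - \frac{J}{56} + \frac{J}{l}$ ($T{\left(J,l \right)} = J \left(- \frac{1}{56}\right) + \frac{J}{l} = - \frac{J}{56} + \frac{J}{l}$)
$L = \frac{\sqrt{14297430}}{28}$ ($L = \sqrt{\left(\left(- \frac{1}{56}\right) 181 + \frac{181}{-4}\right) + 18285} = \sqrt{\left(- \frac{181}{56} + 181 \left(- \frac{1}{4}\right)\right) + 18285} = \sqrt{\left(- \frac{181}{56} - \frac{181}{4}\right) + 18285} = \sqrt{- \frac{2715}{56} + 18285} = \sqrt{\frac{1021245}{56}} = \frac{\sqrt{14297430}}{28} \approx 135.04$)
$k = - \frac{1}{149151}$ ($k = \frac{1}{-149151} = - \frac{1}{149151} \approx -6.7046 \cdot 10^{-6}$)
$\frac{k}{L} = - \frac{1}{149151 \frac{\sqrt{14297430}}{28}} = - \frac{\frac{2}{1021245} \sqrt{14297430}}{149151} = - \frac{2 \sqrt{14297430}}{152319712995}$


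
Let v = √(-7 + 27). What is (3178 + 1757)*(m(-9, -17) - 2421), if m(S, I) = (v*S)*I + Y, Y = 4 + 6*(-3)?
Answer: -12016725 + 1510110*√5 ≈ -8.6400e+6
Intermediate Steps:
Y = -14 (Y = 4 - 18 = -14)
v = 2*√5 (v = √20 = 2*√5 ≈ 4.4721)
m(S, I) = -14 + 2*I*S*√5 (m(S, I) = ((2*√5)*S)*I - 14 = (2*S*√5)*I - 14 = 2*I*S*√5 - 14 = -14 + 2*I*S*√5)
(3178 + 1757)*(m(-9, -17) - 2421) = (3178 + 1757)*((-14 + 2*(-17)*(-9)*√5) - 2421) = 4935*((-14 + 306*√5) - 2421) = 4935*(-2435 + 306*√5) = -12016725 + 1510110*√5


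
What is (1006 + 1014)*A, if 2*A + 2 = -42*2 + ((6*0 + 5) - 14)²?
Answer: -5050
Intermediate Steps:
A = -5/2 (A = -1 + (-42*2 + ((6*0 + 5) - 14)²)/2 = -1 + (-84 + ((0 + 5) - 14)²)/2 = -1 + (-84 + (5 - 14)²)/2 = -1 + (-84 + (-9)²)/2 = -1 + (-84 + 81)/2 = -1 + (½)*(-3) = -1 - 3/2 = -5/2 ≈ -2.5000)
(1006 + 1014)*A = (1006 + 1014)*(-5/2) = 2020*(-5/2) = -5050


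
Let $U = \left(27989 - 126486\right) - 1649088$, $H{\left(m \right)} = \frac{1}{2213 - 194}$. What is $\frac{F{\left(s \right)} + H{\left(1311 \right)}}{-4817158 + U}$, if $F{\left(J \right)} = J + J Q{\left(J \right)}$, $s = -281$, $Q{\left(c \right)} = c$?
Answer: $- \frac{158854921}{13254216117} \approx -0.011985$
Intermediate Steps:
$H{\left(m \right)} = \frac{1}{2019}$
$U = -1747585$ ($U = -98497 - 1649088 = -1747585$)
$F{\left(J \right)} = J + J^{2}$ ($F{\left(J \right)} = J + J J = J + J^{2}$)
$\frac{F{\left(s \right)} + H{\left(1311 \right)}}{-4817158 + U} = \frac{- 281 \left(1 - 281\right) + \frac{1}{2019}}{-4817158 - 1747585} = \frac{\left(-281\right) \left(-280\right) + \frac{1}{2019}}{-6564743} = \left(78680 + \frac{1}{2019}\right) \left(- \frac{1}{6564743}\right) = \frac{158854921}{2019} \left(- \frac{1}{6564743}\right) = - \frac{158854921}{13254216117}$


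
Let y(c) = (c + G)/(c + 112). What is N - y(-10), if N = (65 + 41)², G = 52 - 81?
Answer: 382037/34 ≈ 11236.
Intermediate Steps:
G = -29
y(c) = (-29 + c)/(112 + c) (y(c) = (c - 29)/(c + 112) = (-29 + c)/(112 + c))
N = 11236 (N = 106² = 11236)
N - y(-10) = 11236 - (-29 - 10)/(112 - 10) = 11236 - (-39)/102 = 11236 - 1*(-13/34) = 11236 + 13/34 = 382037/34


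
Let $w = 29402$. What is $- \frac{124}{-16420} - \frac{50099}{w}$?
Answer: $- \frac{204744933}{120695210} \approx -1.6964$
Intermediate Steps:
$- \frac{124}{-16420} - \frac{50099}{w} = - \frac{124}{-16420} - \frac{50099}{29402} = \left(-124\right) \left(- \frac{1}{16420}\right) - \frac{50099}{29402} = \frac{31}{4105} - \frac{50099}{29402} = - \frac{204744933}{120695210}$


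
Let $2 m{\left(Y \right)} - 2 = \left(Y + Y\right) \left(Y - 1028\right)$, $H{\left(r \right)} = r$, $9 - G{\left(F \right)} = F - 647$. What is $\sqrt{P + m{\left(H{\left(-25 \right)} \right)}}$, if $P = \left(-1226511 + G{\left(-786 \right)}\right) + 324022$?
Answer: $i \sqrt{874721} \approx 935.27 i$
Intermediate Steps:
$G{\left(F \right)} = 656 - F$ ($G{\left(F \right)} = 9 - \left(F - 647\right) = 9 - \left(-647 + F\right) = 656 - F$)
$m{\left(Y \right)} = 1 + Y \left(-1028 + Y\right)$ ($m{\left(Y \right)} = 1 + \frac{\left(Y + Y\right) \left(Y - 1028\right)}{2} = 1 + \frac{2 Y \left(-1028 + Y\right)}{2} = 1 + Y \left(-1028 + Y\right)$)
$P = -901047$ ($P = \left(-1226511 + \left(656 - -786\right)\right) + 324022 = \left(-1226511 + \left(656 + 786\right)\right) + 324022 = \left(-1226511 + 1442\right) + 324022 = -1225069 + 324022 = -901047$)
$\sqrt{P + m{\left(H{\left(-25 \right)} \right)}} = \sqrt{-901047 + \left(1 + \left(-25\right)^{2} - -25700\right)} = \sqrt{-901047 + \left(1 + 625 + 25700\right)} = \sqrt{-901047 + 26326} = \sqrt{-874721} = i \sqrt{874721}$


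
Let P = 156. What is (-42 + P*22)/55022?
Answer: 1695/27511 ≈ 0.061612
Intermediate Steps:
(-42 + P*22)/55022 = (-42 + 156*22)/55022 = (-42 + 3432)*(1/55022) = 3390*(1/55022) = 1695/27511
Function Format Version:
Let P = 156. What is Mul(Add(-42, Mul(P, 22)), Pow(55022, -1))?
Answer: Rational(1695, 27511) ≈ 0.061612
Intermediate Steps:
Mul(Add(-42, Mul(P, 22)), Pow(55022, -1)) = Mul(Add(-42, Mul(156, 22)), Pow(55022, -1)) = Mul(Add(-42, 3432), Rational(1, 55022)) = Mul(3390, Rational(1, 55022)) = Rational(1695, 27511)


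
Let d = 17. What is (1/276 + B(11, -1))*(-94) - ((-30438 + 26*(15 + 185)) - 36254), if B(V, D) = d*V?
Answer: 6060085/138 ≈ 43914.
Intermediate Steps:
B(V, D) = 17*V
(1/276 + B(11, -1))*(-94) - ((-30438 + 26*(15 + 185)) - 36254) = (1/276 + 17*11)*(-94) - ((-30438 + 26*(15 + 185)) - 36254) = (1/276 + 187)*(-94) - ((-30438 + 26*200) - 36254) = (51613/276)*(-94) - ((-30438 + 5200) - 36254) = -2425811/138 - (-25238 - 36254) = -2425811/138 - 1*(-61492) = -2425811/138 + 61492 = 6060085/138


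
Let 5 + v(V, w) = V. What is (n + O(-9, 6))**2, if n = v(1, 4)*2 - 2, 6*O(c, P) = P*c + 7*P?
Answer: 144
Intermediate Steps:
O(c, P) = 7*P/6 + P*c/6 (O(c, P) = (P*c + 7*P)/6 = (7*P + P*c)/6 = 7*P/6 + P*c/6)
v(V, w) = -5 + V
n = -10 (n = (-5 + 1)*2 - 2 = -4*2 - 2 = -8 - 2 = -10)
(n + O(-9, 6))**2 = (-10 + (1/6)*6*(7 - 9))**2 = (-10 + (1/6)*6*(-2))**2 = (-10 - 2)**2 = (-12)**2 = 144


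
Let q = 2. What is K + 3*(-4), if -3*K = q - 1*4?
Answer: -34/3 ≈ -11.333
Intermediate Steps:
K = ⅔ (K = -(2 - 1*4)/3 = -(2 - 4)/3 = -⅓*(-2) = ⅔ ≈ 0.66667)
K + 3*(-4) = ⅔ + 3*(-4) = ⅔ - 12 = -34/3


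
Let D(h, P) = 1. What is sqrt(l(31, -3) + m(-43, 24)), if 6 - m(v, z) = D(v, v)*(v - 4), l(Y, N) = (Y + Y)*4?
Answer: sqrt(301) ≈ 17.349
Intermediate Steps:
l(Y, N) = 8*Y (l(Y, N) = (2*Y)*4 = 8*Y)
m(v, z) = 10 - v (m(v, z) = 6 - (v - 4) = 6 - (-4 + v) = 6 + (4 - v) = 10 - v)
sqrt(l(31, -3) + m(-43, 24)) = sqrt(8*31 + (10 - 1*(-43))) = sqrt(248 + (10 + 43)) = sqrt(248 + 53) = sqrt(301)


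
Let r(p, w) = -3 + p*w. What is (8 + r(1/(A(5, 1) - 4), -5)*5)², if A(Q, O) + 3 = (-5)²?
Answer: 22801/324 ≈ 70.373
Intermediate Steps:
A(Q, O) = 22 (A(Q, O) = -3 + (-5)² = -3 + 25 = 22)
(8 + r(1/(A(5, 1) - 4), -5)*5)² = (8 + (-3 - 5/(22 - 4))*5)² = (8 + (-3 - 5/18)*5)² = (8 - 59/18*5)² = (8 - 295/18)² = (-151/18)² = 22801/324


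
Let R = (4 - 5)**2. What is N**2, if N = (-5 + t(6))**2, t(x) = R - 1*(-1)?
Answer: 81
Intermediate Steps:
R = 1 (R = (-1)**2 = 1)
t(x) = 2 (t(x) = 1 - 1*(-1) = 1 + 1 = 2)
N = 9 (N = (-5 + 2)**2 = (-3)**2 = 9)
N**2 = 9**2 = 81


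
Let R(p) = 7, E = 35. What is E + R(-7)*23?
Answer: 196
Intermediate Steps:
E + R(-7)*23 = 35 + 7*23 = 35 + 161 = 196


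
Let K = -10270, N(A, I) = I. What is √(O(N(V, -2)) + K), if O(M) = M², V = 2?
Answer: I*√10266 ≈ 101.32*I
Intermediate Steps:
√(O(N(V, -2)) + K) = √((-2)² - 10270) = √(4 - 10270) = √(-10266) = I*√10266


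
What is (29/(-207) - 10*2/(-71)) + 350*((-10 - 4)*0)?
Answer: 2081/14697 ≈ 0.14159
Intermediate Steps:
(29/(-207) - 10*2/(-71)) + 350*((-10 - 4)*0) = (29*(-1/207) - 20*(-1/71)) + 350*(-14*0) = (-29/207 + 20/71) + 350*0 = 2081/14697 + 0 = 2081/14697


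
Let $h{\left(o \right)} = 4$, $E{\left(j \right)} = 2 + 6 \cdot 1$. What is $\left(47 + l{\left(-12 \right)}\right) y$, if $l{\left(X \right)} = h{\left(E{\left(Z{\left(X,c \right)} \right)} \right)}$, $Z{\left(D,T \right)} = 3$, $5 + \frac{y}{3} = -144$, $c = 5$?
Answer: $-22797$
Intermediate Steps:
$y = -447$ ($y = -15 + 3 \left(-144\right) = -15 - 432 = -447$)
$E{\left(j \right)} = 8$ ($E{\left(j \right)} = 2 + 6 = 8$)
$l{\left(X \right)} = 4$
$\left(47 + l{\left(-12 \right)}\right) y = \left(47 + 4\right) \left(-447\right) = 51 \left(-447\right) = -22797$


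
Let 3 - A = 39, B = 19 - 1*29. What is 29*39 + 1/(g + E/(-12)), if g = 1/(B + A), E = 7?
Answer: 188601/167 ≈ 1129.3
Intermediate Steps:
B = -10 (B = 19 - 29 = -10)
A = -36 (A = 3 - 1*39 = 3 - 39 = -36)
g = -1/46 (g = 1/(-10 - 36) = 1/(-46) = -1/46 ≈ -0.021739)
29*39 + 1/(g + E/(-12)) = 29*39 + 1/(-1/46 + 7/(-12)) = 1131 + 1/(-1/46 + 7*(-1/12)) = 1131 + 1/(-1/46 - 7/12) = 1131 + 1/(-167/276) = 1131 - 276/167 = 188601/167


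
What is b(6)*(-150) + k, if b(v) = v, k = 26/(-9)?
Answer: -8126/9 ≈ -902.89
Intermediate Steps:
k = -26/9 (k = 26*(-⅑) = -26/9 ≈ -2.8889)
b(6)*(-150) + k = 6*(-150) - 26/9 = -900 - 26/9 = -8126/9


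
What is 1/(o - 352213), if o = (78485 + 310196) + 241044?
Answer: 1/277512 ≈ 3.6034e-6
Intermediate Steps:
o = 629725 (o = 388681 + 241044 = 629725)
1/(o - 352213) = 1/(629725 - 352213) = 1/277512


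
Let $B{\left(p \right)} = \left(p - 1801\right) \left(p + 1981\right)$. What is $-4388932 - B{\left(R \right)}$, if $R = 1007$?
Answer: $-2016460$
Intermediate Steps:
$B{\left(p \right)} = \left(-1801 + p\right) \left(1981 + p\right)$
$-4388932 - B{\left(R \right)} = -4388932 - \left(-3567781 + 1007^{2} + 180 \cdot 1007\right) = -4388932 - \left(-3567781 + 1014049 + 181260\right) = -4388932 - -2372472 = -4388932 + 2372472 = -2016460$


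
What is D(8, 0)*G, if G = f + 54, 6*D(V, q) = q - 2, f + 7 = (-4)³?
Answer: 17/3 ≈ 5.6667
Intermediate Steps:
f = -71 (f = -7 + (-4)³ = -7 - 64 = -71)
D(V, q) = -⅓ + q/6 (D(V, q) = (q - 2)/6 = (-2 + q)/6 = -⅓ + q/6)
G = -17 (G = -71 + 54 = -17)
D(8, 0)*G = (-⅓ + (⅙)*0)*(-17) = (-⅓ + 0)*(-17) = -⅓*(-17) = 17/3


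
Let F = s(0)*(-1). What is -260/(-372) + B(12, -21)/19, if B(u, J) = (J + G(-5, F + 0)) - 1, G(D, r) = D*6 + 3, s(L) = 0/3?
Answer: -3322/1767 ≈ -1.8800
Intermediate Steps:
s(L) = 0 (s(L) = 0*(⅓) = 0)
F = 0 (F = 0*(-1) = 0)
G(D, r) = 3 + 6*D (G(D, r) = 6*D + 3 = 3 + 6*D)
B(u, J) = -28 + J (B(u, J) = (J + (3 + 6*(-5))) - 1 = (J + (3 - 30)) - 1 = (J - 27) - 1 = (-27 + J) - 1 = -28 + J)
-260/(-372) + B(12, -21)/19 = -260/(-372) + (-28 - 21)/19 = -260*(-1/372) - 49*1/19 = 65/93 - 49/19 = -3322/1767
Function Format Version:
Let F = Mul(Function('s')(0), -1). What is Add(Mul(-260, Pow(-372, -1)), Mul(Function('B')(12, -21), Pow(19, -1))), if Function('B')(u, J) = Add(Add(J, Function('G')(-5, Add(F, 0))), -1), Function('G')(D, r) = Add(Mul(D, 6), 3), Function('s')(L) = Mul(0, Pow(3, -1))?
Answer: Rational(-3322, 1767) ≈ -1.8800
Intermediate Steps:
Function('s')(L) = 0 (Function('s')(L) = Mul(0, Rational(1, 3)) = 0)
F = 0 (F = Mul(0, -1) = 0)
Function('G')(D, r) = Add(3, Mul(6, D)) (Function('G')(D, r) = Add(Mul(6, D), 3) = Add(3, Mul(6, D)))
Function('B')(u, J) = Add(-28, J) (Function('B')(u, J) = Add(Add(J, Add(3, Mul(6, -5))), -1) = Add(Add(J, Add(3, -30)), -1) = Add(Add(J, -27), -1) = Add(Add(-27, J), -1) = Add(-28, J))
Add(Mul(-260, Pow(-372, -1)), Mul(Function('B')(12, -21), Pow(19, -1))) = Add(Mul(-260, Pow(-372, -1)), Mul(Add(-28, -21), Pow(19, -1))) = Add(Mul(-260, Rational(-1, 372)), Mul(-49, Rational(1, 19))) = Add(Rational(65, 93), Rational(-49, 19)) = Rational(-3322, 1767)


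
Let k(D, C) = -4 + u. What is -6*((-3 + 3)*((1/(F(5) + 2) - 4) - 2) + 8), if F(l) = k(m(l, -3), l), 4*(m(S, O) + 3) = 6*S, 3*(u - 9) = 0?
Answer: -48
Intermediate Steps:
u = 9 (u = 9 + (1/3)*0 = 9 + 0 = 9)
m(S, O) = -3 + 3*S/2 (m(S, O) = -3 + (6*S)/4 = -3 + 3*S/2)
k(D, C) = 5 (k(D, C) = -4 + 9 = 5)
F(l) = 5
-6*((-3 + 3)*((1/(F(5) + 2) - 4) - 2) + 8) = -6*((-3 + 3)*((1/(5 + 2) - 4) - 2) + 8) = -6*(0*((1/7 - 4) - 2) + 8) = -6*(0*(-27/7 - 2) + 8) = -6*(0*(-41/7) + 8) = -6*(0 + 8) = -6*8 = -48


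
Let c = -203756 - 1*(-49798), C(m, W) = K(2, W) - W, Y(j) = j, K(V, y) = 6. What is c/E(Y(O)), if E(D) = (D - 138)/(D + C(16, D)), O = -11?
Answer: 923748/149 ≈ 6199.6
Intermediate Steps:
C(m, W) = 6 - W
c = -153958 (c = -203756 + 49798 = -153958)
E(D) = -23 + D/6 (E(D) = (D - 138)/(D + (6 - D)) = (-138 + D)/6 = (-138 + D)*(1/6) = -23 + D/6)
c/E(Y(O)) = -153958/(-23 + (1/6)*(-11)) = -153958/(-23 - 11/6) = -153958/(-149/6) = -153958*(-6/149) = 923748/149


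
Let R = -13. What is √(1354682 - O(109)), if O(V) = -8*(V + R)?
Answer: 5*√54218 ≈ 1164.2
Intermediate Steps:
O(V) = 104 - 8*V (O(V) = -8*(V - 13) = -8*(-13 + V) = 104 - 8*V)
√(1354682 - O(109)) = √(1354682 - (104 - 8*109)) = √(1354682 - (104 - 872)) = √(1354682 - 1*(-768)) = √(1354682 + 768) = √1355450 = 5*√54218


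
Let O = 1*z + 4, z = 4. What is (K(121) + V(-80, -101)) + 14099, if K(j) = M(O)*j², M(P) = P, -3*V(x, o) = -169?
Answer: 393850/3 ≈ 1.3128e+5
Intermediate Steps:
V(x, o) = 169/3 (V(x, o) = -⅓*(-169) = 169/3)
O = 8 (O = 1*4 + 4 = 4 + 4 = 8)
K(j) = 8*j²
(K(121) + V(-80, -101)) + 14099 = (8*121² + 169/3) + 14099 = (8*14641 + 169/3) + 14099 = (117128 + 169/3) + 14099 = 351553/3 + 14099 = 393850/3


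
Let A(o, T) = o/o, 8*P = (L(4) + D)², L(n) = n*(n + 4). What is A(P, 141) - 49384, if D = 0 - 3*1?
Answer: -49383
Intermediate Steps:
D = -3 (D = 0 - 3 = -3)
L(n) = n*(4 + n)
P = 841/8 (P = (4*(4 + 4) - 3)²/8 = (4*8 - 3)²/8 = (32 - 3)²/8 = (⅛)*29² = (⅛)*841 = 841/8 ≈ 105.13)
A(o, T) = 1
A(P, 141) - 49384 = 1 - 49384 = -49383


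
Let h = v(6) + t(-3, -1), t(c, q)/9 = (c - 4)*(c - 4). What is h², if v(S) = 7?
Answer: 200704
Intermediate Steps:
t(c, q) = 9*(-4 + c)² (t(c, q) = 9*((c - 4)*(c - 4)) = 9*((-4 + c)*(-4 + c)) = 9*(-4 + c)²)
h = 448 (h = 7 + 9*(-4 - 3)² = 7 + 9*(-7)² = 7 + 9*49 = 7 + 441 = 448)
h² = 448² = 200704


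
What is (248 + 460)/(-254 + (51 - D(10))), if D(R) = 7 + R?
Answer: -177/55 ≈ -3.2182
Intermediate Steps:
(248 + 460)/(-254 + (51 - D(10))) = (248 + 460)/(-254 + (51 - (7 + 10))) = 708/(-254 + (51 - 1*17)) = 708/(-254 + (51 - 17)) = 708/(-254 + 34) = 708/(-220) = 708*(-1/220) = -177/55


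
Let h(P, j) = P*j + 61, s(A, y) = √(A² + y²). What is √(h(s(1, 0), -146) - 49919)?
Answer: 6*I*√1389 ≈ 223.62*I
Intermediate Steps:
h(P, j) = 61 + P*j
√(h(s(1, 0), -146) - 49919) = √((61 + √(1² + 0²)*(-146)) - 49919) = √((61 + √(1 + 0)*(-146)) - 49919) = √((61 + √1*(-146)) - 49919) = √((61 + 1*(-146)) - 49919) = √((61 - 146) - 49919) = √(-85 - 49919) = √(-50004) = 6*I*√1389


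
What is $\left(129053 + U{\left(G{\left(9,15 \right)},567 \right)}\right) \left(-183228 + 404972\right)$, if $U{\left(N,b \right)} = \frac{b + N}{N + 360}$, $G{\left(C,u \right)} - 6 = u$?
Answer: $\frac{3634367972688}{127} \approx 2.8617 \cdot 10^{10}$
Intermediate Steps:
$G{\left(C,u \right)} = 6 + u$
$U{\left(N,b \right)} = \frac{N + b}{360 + N}$
$\left(129053 + U{\left(G{\left(9,15 \right)},567 \right)}\right) \left(-183228 + 404972\right) = \left(129053 + \frac{\left(6 + 15\right) + 567}{360 + \left(6 + 15\right)}\right) \left(-183228 + 404972\right) = \left(129053 + \frac{21 + 567}{360 + 21}\right) 221744 = \left(129053 + \frac{1}{381} \cdot 588\right) 221744 = \left(129053 + \frac{196}{127}\right) 221744 = \frac{16389927}{127} \cdot 221744 = \frac{3634367972688}{127}$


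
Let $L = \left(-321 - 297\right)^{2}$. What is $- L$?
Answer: $-381924$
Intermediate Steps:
$L = 381924$ ($L = \left(-618\right)^{2} = 381924$)
$- L = \left(-1\right) 381924 = -381924$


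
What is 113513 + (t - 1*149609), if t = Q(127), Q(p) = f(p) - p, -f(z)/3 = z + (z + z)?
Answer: -37366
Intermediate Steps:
f(z) = -9*z (f(z) = -3*(z + (z + z)) = -3*(z + 2*z) = -9*z)
Q(p) = -10*p (Q(p) = -9*p - p = -10*p)
t = -1270 (t = -10*127 = -1270)
113513 + (t - 1*149609) = 113513 + (-1270 - 1*149609) = 113513 + (-1270 - 149609) = 113513 - 150879 = -37366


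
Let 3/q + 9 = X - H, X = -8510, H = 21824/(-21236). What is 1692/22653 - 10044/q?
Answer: 381081280062232/13362753 ≈ 2.8518e+7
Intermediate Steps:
H = -5456/5309 (H = 21824*(-1/21236) = -5456/5309 ≈ -1.0277)
q = -15927/45221915 (q = 3/(-9 + (-8510 - 1*(-5456/5309))) = 3/(-9 + (-8510 + 5456/5309)) = 3/(-9 - 45174134/5309) = 3/(-45221915/5309) = 3*(-5309/45221915) = -15927/45221915 ≈ -0.00035220)
1692/22653 - 10044/q = 1692/22653 - 10044/(-15927/45221915) = 1692*(1/22653) - 10044*(-45221915/15927) = 188/2517 + 151402971420/5309 = 381081280062232/13362753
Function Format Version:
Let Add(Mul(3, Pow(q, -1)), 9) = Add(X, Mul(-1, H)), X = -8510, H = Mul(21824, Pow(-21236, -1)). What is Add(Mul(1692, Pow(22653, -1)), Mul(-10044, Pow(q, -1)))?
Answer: Rational(381081280062232, 13362753) ≈ 2.8518e+7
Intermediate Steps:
H = Rational(-5456, 5309) (H = Mul(21824, Rational(-1, 21236)) = Rational(-5456, 5309) ≈ -1.0277)
q = Rational(-15927, 45221915) (q = Mul(3, Pow(Add(-9, Add(-8510, Mul(-1, Rational(-5456, 5309)))), -1)) = Mul(3, Pow(Add(-9, Add(-8510, Rational(5456, 5309))), -1)) = Mul(3, Pow(Add(-9, Rational(-45174134, 5309)), -1)) = Mul(3, Pow(Rational(-45221915, 5309), -1)) = Mul(3, Rational(-5309, 45221915)) = Rational(-15927, 45221915) ≈ -0.00035220)
Add(Mul(1692, Pow(22653, -1)), Mul(-10044, Pow(q, -1))) = Add(Mul(1692, Pow(22653, -1)), Mul(-10044, Pow(Rational(-15927, 45221915), -1))) = Add(Mul(1692, Rational(1, 22653)), Mul(-10044, Rational(-45221915, 15927))) = Add(Rational(188, 2517), Rational(151402971420, 5309)) = Rational(381081280062232, 13362753)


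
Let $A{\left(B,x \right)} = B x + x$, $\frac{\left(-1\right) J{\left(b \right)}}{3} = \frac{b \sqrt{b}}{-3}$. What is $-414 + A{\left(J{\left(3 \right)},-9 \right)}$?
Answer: $-423 - 27 \sqrt{3} \approx -469.77$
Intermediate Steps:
$J{\left(b \right)} = b^{\frac{3}{2}}$ ($J{\left(b \right)} = - 3 \frac{b \sqrt{b}}{-3} = - 3 b^{\frac{3}{2}} \left(- \frac{1}{3}\right) = - 3 \left(- \frac{b^{\frac{3}{2}}}{3}\right) = b^{\frac{3}{2}}$)
$A{\left(B,x \right)} = x + B x$
$-414 + A{\left(J{\left(3 \right)},-9 \right)} = -414 - 9 \left(1 + 3^{\frac{3}{2}}\right) = -414 - 9 \left(1 + 3 \sqrt{3}\right) = -414 - \left(9 + 27 \sqrt{3}\right) = -423 - 27 \sqrt{3}$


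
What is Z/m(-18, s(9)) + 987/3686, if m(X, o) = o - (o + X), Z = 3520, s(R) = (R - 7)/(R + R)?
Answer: 6496243/33174 ≈ 195.82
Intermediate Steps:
s(R) = (-7 + R)/(2*R) (s(R) = (-7 + R)/((2*R)) = (-7 + R)*(1/(2*R)) = (-7 + R)/(2*R))
m(X, o) = -X (m(X, o) = o - (X + o) = o + (-X - o) = -X)
Z/m(-18, s(9)) + 987/3686 = 3520/((-1*(-18))) + 987/3686 = 3520/18 + 987*(1/3686) = 3520*(1/18) + 987/3686 = 1760/9 + 987/3686 = 6496243/33174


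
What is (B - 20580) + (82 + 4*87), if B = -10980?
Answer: -31130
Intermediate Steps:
(B - 20580) + (82 + 4*87) = (-10980 - 20580) + (82 + 4*87) = -31560 + (82 + 348) = -31560 + 430 = -31130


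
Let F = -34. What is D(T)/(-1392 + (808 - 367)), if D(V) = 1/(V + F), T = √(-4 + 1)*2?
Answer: 17/555384 + I*√3/555384 ≈ 3.0609e-5 + 3.1187e-6*I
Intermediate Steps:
T = 2*I*√3 (T = √(-3)*2 = (I*√3)*2 = 2*I*√3 ≈ 3.4641*I)
D(V) = 1/(-34 + V) (D(V) = 1/(V - 34) = 1/(-34 + V))
D(T)/(-1392 + (808 - 367)) = 1/((-34 + 2*I*√3)*(-1392 + (808 - 367))) = 1/((-34 + 2*I*√3)*(-1392 + 441)) = 1/(-34 + 2*I*√3*(-951)) = -1/951/(-34 + 2*I*√3) = -1/(951*(-34 + 2*I*√3))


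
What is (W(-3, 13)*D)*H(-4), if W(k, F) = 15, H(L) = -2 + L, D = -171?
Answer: 15390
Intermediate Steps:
(W(-3, 13)*D)*H(-4) = (15*(-171))*(-2 - 4) = -2565*(-6) = 15390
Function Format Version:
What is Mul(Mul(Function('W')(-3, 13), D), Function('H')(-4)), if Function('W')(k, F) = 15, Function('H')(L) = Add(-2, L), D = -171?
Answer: 15390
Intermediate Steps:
Mul(Mul(Function('W')(-3, 13), D), Function('H')(-4)) = Mul(Mul(15, -171), Add(-2, -4)) = Mul(-2565, -6) = 15390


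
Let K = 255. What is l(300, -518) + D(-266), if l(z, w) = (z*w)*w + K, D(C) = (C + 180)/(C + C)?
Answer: 21412323073/266 ≈ 8.0497e+7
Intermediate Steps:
D(C) = (180 + C)/(2*C) (D(C) = (180 + C)/((2*C)) = (180 + C)*(1/(2*C)) = (180 + C)/(2*C))
l(z, w) = 255 + z*w**2 (l(z, w) = (z*w)*w + 255 = (w*z)*w + 255 = z*w**2 + 255 = 255 + z*w**2)
l(300, -518) + D(-266) = (255 + 300*(-518)**2) + (1/2)*(180 - 266)/(-266) = (255 + 300*268324) + (1/2)*(-1/266)*(-86) = (255 + 80497200) + 43/266 = 80497455 + 43/266 = 21412323073/266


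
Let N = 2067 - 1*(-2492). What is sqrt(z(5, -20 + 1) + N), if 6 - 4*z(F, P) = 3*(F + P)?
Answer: sqrt(4571) ≈ 67.609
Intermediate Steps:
N = 4559 (N = 2067 + 2492 = 4559)
z(F, P) = 3/2 - 3*F/4 - 3*P/4 (z(F, P) = 3/2 - 3*(F + P)/4 = 3/2 - (3*F + 3*P)/4 = 3/2 + (-3*F/4 - 3*P/4) = 3/2 - 3*F/4 - 3*P/4)
sqrt(z(5, -20 + 1) + N) = sqrt((3/2 - 3/4*5 - 3*(-20 + 1)/4) + 4559) = sqrt((3/2 - 15/4 - 3/4*(-19)) + 4559) = sqrt((3/2 - 15/4 + 57/4) + 4559) = sqrt(12 + 4559) = sqrt(4571)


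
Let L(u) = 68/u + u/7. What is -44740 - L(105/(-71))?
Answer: -333192337/7455 ≈ -44694.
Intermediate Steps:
L(u) = 68/u + u/7 (L(u) = 68/u + u*(⅐) = 68/u + u/7)
-44740 - L(105/(-71)) = -44740 - (68/((105/(-71))) + (105/(-71))/7) = -44740 - (68/((105*(-1/71))) + (105*(-1/71))/7) = -44740 - (68/(-105/71) + (⅐)*(-105/71)) = -44740 - (68*(-71/105) - 15/71) = -44740 - (-4828/105 - 15/71) = -44740 - 1*(-344363/7455) = -44740 + 344363/7455 = -333192337/7455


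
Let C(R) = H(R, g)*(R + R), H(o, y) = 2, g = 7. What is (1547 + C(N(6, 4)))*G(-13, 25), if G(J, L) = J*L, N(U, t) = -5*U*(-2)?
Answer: -580775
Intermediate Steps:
N(U, t) = 10*U
C(R) = 4*R (C(R) = 2*(R + R) = 2*(2*R) = 4*R)
(1547 + C(N(6, 4)))*G(-13, 25) = (1547 + 4*(10*6))*(-13*25) = (1547 + 4*60)*(-325) = (1547 + 240)*(-325) = 1787*(-325) = -580775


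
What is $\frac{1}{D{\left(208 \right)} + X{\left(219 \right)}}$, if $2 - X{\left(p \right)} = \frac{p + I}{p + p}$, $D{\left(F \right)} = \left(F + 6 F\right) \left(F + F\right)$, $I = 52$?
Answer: $\frac{438}{265295453} \approx 1.651 \cdot 10^{-6}$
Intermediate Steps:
$D{\left(F \right)} = 14 F^{2}$ ($D{\left(F \right)} = 7 F 2 F = 14 F^{2}$)
$X{\left(p \right)} = 2 - \frac{52 + p}{2 p}$ ($X{\left(p \right)} = 2 - \frac{p + 52}{p + p} = 2 - \frac{52 + p}{2 p}$)
$\frac{1}{D{\left(208 \right)} + X{\left(219 \right)}} = \frac{1}{14 \cdot 208^{2} + \left(\frac{3}{2} - \frac{26}{219}\right)} = \frac{1}{14 \cdot 43264 + \left(\frac{3}{2} - \frac{26}{219}\right)} = \frac{1}{605696 + \left(\frac{3}{2} - \frac{26}{219}\right)} = \frac{1}{605696 + \frac{605}{438}} = \frac{1}{\frac{265295453}{438}} = \frac{438}{265295453}$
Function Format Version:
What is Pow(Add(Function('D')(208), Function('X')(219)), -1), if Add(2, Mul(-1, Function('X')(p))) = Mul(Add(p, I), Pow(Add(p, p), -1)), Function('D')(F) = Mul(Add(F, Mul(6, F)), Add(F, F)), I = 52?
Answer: Rational(438, 265295453) ≈ 1.6510e-6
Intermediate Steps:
Function('D')(F) = Mul(14, Pow(F, 2)) (Function('D')(F) = Mul(Mul(7, F), Mul(2, F)) = Mul(14, Pow(F, 2)))
Function('X')(p) = Add(2, Mul(Rational(-1, 2), Pow(p, -1), Add(52, p))) (Function('X')(p) = Add(2, Mul(-1, Mul(Add(p, 52), Pow(Add(p, p), -1)))) = Add(2, Mul(-1, Mul(Add(52, p), Pow(Mul(2, p), -1)))) = Add(2, Mul(-1, Mul(Add(52, p), Mul(Rational(1, 2), Pow(p, -1))))) = Add(2, Mul(-1, Mul(Rational(1, 2), Pow(p, -1), Add(52, p)))) = Add(2, Mul(Rational(-1, 2), Pow(p, -1), Add(52, p))))
Pow(Add(Function('D')(208), Function('X')(219)), -1) = Pow(Add(Mul(14, Pow(208, 2)), Add(Rational(3, 2), Mul(-26, Pow(219, -1)))), -1) = Pow(Add(Mul(14, 43264), Add(Rational(3, 2), Mul(-26, Rational(1, 219)))), -1) = Pow(Add(605696, Add(Rational(3, 2), Rational(-26, 219))), -1) = Pow(Add(605696, Rational(605, 438)), -1) = Pow(Rational(265295453, 438), -1) = Rational(438, 265295453)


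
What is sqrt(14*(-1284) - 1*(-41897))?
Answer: sqrt(23921) ≈ 154.66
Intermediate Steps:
sqrt(14*(-1284) - 1*(-41897)) = sqrt(-17976 + 41897) = sqrt(23921)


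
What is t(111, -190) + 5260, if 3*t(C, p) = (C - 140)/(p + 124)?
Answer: 1041509/198 ≈ 5260.1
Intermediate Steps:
t(C, p) = (-140 + C)/(3*(124 + p)) (t(C, p) = ((C - 140)/(p + 124))/3 = ((-140 + C)/(124 + p))/3 = (-140 + C)/(3*(124 + p)))
t(111, -190) + 5260 = (-140 + 111)/(3*(124 - 190)) + 5260 = (1/3)*(-29)/(-66) + 5260 = (1/3)*(-1/66)*(-29) + 5260 = 29/198 + 5260 = 1041509/198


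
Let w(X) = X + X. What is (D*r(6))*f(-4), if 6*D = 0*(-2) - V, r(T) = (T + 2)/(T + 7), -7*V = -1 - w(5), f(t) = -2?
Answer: 88/273 ≈ 0.32234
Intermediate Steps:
w(X) = 2*X
V = 11/7 (V = -(-1 - 2*5)/7 = -(-1 - 1*10)/7 = -(-1 - 10)/7 = -1/7*(-11) = 11/7 ≈ 1.5714)
r(T) = (2 + T)/(7 + T)
D = -11/42 (D = (0*(-2) - 1*11/7)/6 = (0 - 11/7)/6 = (1/6)*(-11/7) = -11/42 ≈ -0.26190)
(D*r(6))*f(-4) = -11*(2 + 6)/(42*(7 + 6))*(-2) = -11*8/(42*13)*(-2) = -11*8/546*(-2) = -11/42*8/13*(-2) = -44/273*(-2) = 88/273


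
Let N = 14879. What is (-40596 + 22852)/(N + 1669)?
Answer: -4436/4137 ≈ -1.0723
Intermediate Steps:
(-40596 + 22852)/(N + 1669) = (-40596 + 22852)/(14879 + 1669) = -17744/16548 = -17744*1/16548 = -4436/4137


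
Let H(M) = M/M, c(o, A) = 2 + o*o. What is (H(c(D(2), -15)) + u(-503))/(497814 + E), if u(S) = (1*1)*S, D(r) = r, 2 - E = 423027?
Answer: -502/74789 ≈ -0.0067122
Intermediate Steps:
E = -423025 (E = 2 - 1*423027 = 2 - 423027 = -423025)
c(o, A) = 2 + o²
H(M) = 1
u(S) = S (u(S) = 1*S = S)
(H(c(D(2), -15)) + u(-503))/(497814 + E) = (1 - 503)/(497814 - 423025) = -502/74789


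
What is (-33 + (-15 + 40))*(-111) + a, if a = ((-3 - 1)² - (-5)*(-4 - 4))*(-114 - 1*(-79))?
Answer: 1728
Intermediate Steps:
a = 840 (a = ((-4)² - (-5)*(-8))*(-114 + 79) = (16 - 1*40)*(-35) = (16 - 40)*(-35) = -24*(-35) = 840)
(-33 + (-15 + 40))*(-111) + a = (-33 + (-15 + 40))*(-111) + 840 = (-33 + 25)*(-111) + 840 = -8*(-111) + 840 = 888 + 840 = 1728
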